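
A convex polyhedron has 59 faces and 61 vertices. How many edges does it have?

118

Here V − E + F = 2.
E = V + F − (2) = 61 + 59 − (2) = 118.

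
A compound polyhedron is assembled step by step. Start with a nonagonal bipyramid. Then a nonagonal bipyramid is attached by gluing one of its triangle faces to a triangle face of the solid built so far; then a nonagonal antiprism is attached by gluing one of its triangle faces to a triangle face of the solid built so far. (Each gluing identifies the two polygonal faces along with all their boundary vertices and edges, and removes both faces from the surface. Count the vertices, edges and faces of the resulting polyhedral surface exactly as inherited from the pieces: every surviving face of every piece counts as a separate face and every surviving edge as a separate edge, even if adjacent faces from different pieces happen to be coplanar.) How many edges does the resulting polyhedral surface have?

84

A nonagonal bipyramid: V=11, E=27, F=18.
Attach a nonagonal bipyramid (V=11, E=27, F=18) along a 3-gon: merge 3 vertices and 3 edges, delete both glued faces → V=19, E=51, F=34.
Attach a nonagonal antiprism (V=18, E=36, F=20) along a 3-gon: merge 3 vertices and 3 edges, delete both glued faces → V=34, E=84, F=52.
Check: V − E + F = 34 − 84 + 52 = 2.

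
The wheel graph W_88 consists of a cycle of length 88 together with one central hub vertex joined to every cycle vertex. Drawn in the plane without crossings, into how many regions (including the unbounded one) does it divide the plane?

W_88 has V = 88 + 1 = 89 vertices and E = 2·88 = 176 edges.
By Euler's formula F = 2 − V + E = 2 − 89 + 176 = 89.

89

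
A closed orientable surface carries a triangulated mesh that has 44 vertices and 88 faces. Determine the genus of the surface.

1

Every face is a triangle, so 2E = 3·88 = 264, giving E = 132.
χ = V − E + F = 44 − 132 + 88 = 0.
For a closed orientable surface χ = 2 − 2g, so g = (2 − (0))/2 = 1.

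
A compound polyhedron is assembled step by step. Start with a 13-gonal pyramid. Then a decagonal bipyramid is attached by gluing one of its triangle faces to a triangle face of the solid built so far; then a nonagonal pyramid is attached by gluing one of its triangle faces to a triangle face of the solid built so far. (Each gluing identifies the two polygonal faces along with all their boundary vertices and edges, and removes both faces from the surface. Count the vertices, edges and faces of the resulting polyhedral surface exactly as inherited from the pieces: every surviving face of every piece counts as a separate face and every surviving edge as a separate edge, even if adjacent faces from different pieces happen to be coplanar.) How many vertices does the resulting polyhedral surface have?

30

A 13-gonal pyramid: V=14, E=26, F=14.
Attach a decagonal bipyramid (V=12, E=30, F=20) along a 3-gon: merge 3 vertices and 3 edges, delete both glued faces → V=23, E=53, F=32.
Attach a nonagonal pyramid (V=10, E=18, F=10) along a 3-gon: merge 3 vertices and 3 edges, delete both glued faces → V=30, E=68, F=40.
Check: V − E + F = 30 − 68 + 40 = 2.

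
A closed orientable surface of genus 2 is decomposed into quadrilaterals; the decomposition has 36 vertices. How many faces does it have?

38

χ = 2 − 2·2 = -2, and every face is a square so 4F = 2E.
V − E + F = -2 with E = 4F/2 gives 36 − (4/2 − 1)·F = -2, so F = 38 and E = 76.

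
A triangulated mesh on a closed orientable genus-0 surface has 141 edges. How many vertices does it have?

49

χ = 2 − 2·0 = 2, and every face is a triangle so 3F = 2E.
F = 2E/3 = 94. Then V = 2 + E − F = 2 + 141 − 94 = 49.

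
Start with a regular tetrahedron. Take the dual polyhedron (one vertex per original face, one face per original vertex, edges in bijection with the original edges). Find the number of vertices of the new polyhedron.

4

The base solid has V = 4, E = 6, F = 4.
The dual swaps V and F and preserves E: V′ = F = 4, E′ = E = 6, F′ = V = 4.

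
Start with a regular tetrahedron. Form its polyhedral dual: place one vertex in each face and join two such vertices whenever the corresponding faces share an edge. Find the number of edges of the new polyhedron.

6

The base solid has V = 4, E = 6, F = 4.
The dual swaps V and F and preserves E: V′ = F = 4, E′ = E = 6, F′ = V = 4.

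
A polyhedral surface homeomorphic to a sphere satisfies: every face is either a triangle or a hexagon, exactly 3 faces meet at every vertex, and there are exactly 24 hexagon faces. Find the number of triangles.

4

Let x be the number of triangles; then F = 24 + x.
Edge–face incidences: 2E = 6·24 + 3·x = 144 + 3x.
Every vertex has degree 3, so 3V = 2E.
Euler: V − E + F = 2 ⇒ (2E)/3 − E + (24 + x) = 2.
Multiply by 6: 2·(2E) − 3·(2E) + 6·(24 + x) = 12, i.e. 144 + 6x − (144 + 3x) = 12.
Collecting terms: 3x = 12, so x = 4.
Then 2E = 144 + 3·4 = 156, so E = 78, V = 2E/3 = 52, F = 24 + 4 = 28.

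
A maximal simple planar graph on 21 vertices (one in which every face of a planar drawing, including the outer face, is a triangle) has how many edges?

In a plane triangulation 3F = 2E and V − E + F = 2, so E = 3V − 6 = 3·21 − 6 = 57.

57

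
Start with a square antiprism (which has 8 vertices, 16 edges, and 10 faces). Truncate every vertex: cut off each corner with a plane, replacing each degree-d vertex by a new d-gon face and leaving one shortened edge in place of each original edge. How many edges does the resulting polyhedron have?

48

Truncation replaces each original edge-end by a new vertex, so V′ = 2E = 32.
Each original edge survives, and each old vertex of degree d contributes d new edges; summing degrees gives Σd = 2E, so E′ = E + 2E = 3E = 48.
Each original face survives and each original vertex becomes one new face: F′ = F + V = 18.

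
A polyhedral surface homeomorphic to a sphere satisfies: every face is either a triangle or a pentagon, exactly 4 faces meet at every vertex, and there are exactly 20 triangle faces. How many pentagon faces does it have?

12

Let x be the number of pentagons; then F = 20 + x.
Edge–face incidences: 2E = 3·20 + 5·x = 60 + 5x.
Every vertex has degree 4, so 4V = 2E.
Euler: V − E + F = 2 ⇒ (2E)/4 − E + (20 + x) = 2.
Multiply by 8: 2·(2E) − 4·(2E) + 8·(20 + x) = 16, i.e. 160 + 8x − 2·(60 + 5x) = 16.
Collecting terms: −2x + 40 = 16, so −2x = −24, so x = 12.
Then 2E = 60 + 5·12 = 120, so E = 60, V = 2E/4 = 30, F = 20 + 12 = 32.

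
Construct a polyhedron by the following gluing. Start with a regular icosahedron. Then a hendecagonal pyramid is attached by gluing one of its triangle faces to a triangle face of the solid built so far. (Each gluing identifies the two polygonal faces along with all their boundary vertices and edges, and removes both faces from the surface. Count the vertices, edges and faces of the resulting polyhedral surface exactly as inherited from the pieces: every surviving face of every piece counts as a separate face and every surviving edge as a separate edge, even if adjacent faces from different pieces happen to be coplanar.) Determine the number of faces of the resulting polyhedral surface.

30

A regular icosahedron: V=12, E=30, F=20.
Attach a hendecagonal pyramid (V=12, E=22, F=12) along a 3-gon: merge 3 vertices and 3 edges, delete both glued faces → V=21, E=49, F=30.
Check: V − E + F = 21 − 49 + 30 = 2.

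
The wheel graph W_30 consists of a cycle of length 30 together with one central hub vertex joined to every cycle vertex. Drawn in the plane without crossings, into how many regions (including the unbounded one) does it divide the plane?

31

W_30 has V = 30 + 1 = 31 vertices and E = 2·30 = 60 edges.
By Euler's formula F = 2 − V + E = 2 − 31 + 60 = 31.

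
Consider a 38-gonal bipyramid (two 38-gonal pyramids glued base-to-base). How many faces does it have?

76

A bipyramid over an n-gon has 2n triangular faces and n + 2 vertices: V = 38 + 2 = 40, E = 3·38 = 114, F = 2·38 = 76.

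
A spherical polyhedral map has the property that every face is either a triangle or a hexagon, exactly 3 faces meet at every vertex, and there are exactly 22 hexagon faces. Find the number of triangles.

4

Let x be the number of triangles; then F = 22 + x.
Edge–face incidences: 2E = 6·22 + 3·x = 132 + 3x.
Every vertex has degree 3, so 3V = 2E.
Euler: V − E + F = 2 ⇒ (2E)/3 − E + (22 + x) = 2.
Multiply by 6: 2·(2E) − 3·(2E) + 6·(22 + x) = 12, i.e. 132 + 6x − (132 + 3x) = 12.
Collecting terms: 3x = 12, so x = 4.
Then 2E = 132 + 3·4 = 144, so E = 72, V = 2E/3 = 48, F = 22 + 4 = 26.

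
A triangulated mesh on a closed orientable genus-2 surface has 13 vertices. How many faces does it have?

χ = 2 − 2·2 = -2, and every face is a triangle so 3F = 2E.
V − E + F = -2 with E = 3F/2 gives 13 − (3/2 − 1)·F = -2, so F = 30 and E = 45.

30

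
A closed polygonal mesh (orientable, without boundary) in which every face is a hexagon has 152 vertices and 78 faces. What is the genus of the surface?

3

Every face is a hexagon, so 2E = 6·78 = 468, giving E = 234.
χ = V − E + F = 152 − 234 + 78 = -4.
For a closed orientable surface χ = 2 − 2g, so g = (2 − (-4))/2 = 3.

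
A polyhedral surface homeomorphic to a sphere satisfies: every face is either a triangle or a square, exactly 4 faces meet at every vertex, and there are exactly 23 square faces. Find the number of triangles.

Let x be the number of triangles; then F = 23 + x.
Edge–face incidences: 2E = 4·23 + 3·x = 92 + 3x.
Every vertex has degree 4, so 4V = 2E.
Euler: V − E + F = 2 ⇒ (2E)/4 − E + (23 + x) = 2.
Multiply by 8: 2·(2E) − 4·(2E) + 8·(23 + x) = 16, i.e. 184 + 8x − 2·(92 + 3x) = 16.
Collecting terms: 2x = 16, so x = 8.
Then 2E = 92 + 3·8 = 116, so E = 58, V = 2E/4 = 29, F = 23 + 8 = 31.

8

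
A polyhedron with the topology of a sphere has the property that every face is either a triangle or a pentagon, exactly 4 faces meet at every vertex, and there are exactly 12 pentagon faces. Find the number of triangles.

20

Let x be the number of triangles; then F = 12 + x.
Edge–face incidences: 2E = 5·12 + 3·x = 60 + 3x.
Every vertex has degree 4, so 4V = 2E.
Euler: V − E + F = 2 ⇒ (2E)/4 − E + (12 + x) = 2.
Multiply by 8: 2·(2E) − 4·(2E) + 8·(12 + x) = 16, i.e. 96 + 8x − 2·(60 + 3x) = 16.
Collecting terms: 2x − 24 = 16, so 2x = 40, so x = 20.
Then 2E = 60 + 3·20 = 120, so E = 60, V = 2E/4 = 30, F = 12 + 20 = 32.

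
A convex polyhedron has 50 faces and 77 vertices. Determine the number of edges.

Here V − E + F = 2.
E = V + F − (2) = 77 + 50 − (2) = 125.

125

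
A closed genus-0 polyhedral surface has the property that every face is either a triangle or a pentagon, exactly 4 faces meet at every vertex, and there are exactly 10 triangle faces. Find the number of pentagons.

Let x be the number of pentagons; then F = 10 + x.
Edge–face incidences: 2E = 3·10 + 5·x = 30 + 5x.
Every vertex has degree 4, so 4V = 2E.
Euler: V − E + F = 2 ⇒ (2E)/4 − E + (10 + x) = 2.
Multiply by 8: 2·(2E) − 4·(2E) + 8·(10 + x) = 16, i.e. 80 + 8x − 2·(30 + 5x) = 16.
Collecting terms: −2x + 20 = 16, so −2x = −4, so x = 2.
Then 2E = 30 + 5·2 = 40, so E = 20, V = 2E/4 = 10, F = 10 + 2 = 12.

2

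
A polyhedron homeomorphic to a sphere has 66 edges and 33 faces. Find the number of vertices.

Here V − E + F = 2.
V = 2 + E − F = 2 + 66 − 33 = 35.

35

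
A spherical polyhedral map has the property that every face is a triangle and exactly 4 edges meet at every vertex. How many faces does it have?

8

Each face has 3 edges and each edge borders two faces, so 2E = 3F.
Each vertex has degree 4, so 4V = 2E and hence V = 3F/4.
Euler: V − E + F = 2 ⇒ (3F/4) − (3F/2) + F = 2.
Multiply by 8: (6 − 12 + 8)F = 16, i.e. 2F = 16.
So F = 8, E = 3·8/2 = 12, V = 3·8/4 = 6.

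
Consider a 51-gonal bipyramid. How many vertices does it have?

A bipyramid over an n-gon has 2n triangular faces and n + 2 vertices: V = 51 + 2 = 53, E = 3·51 = 153, F = 2·51 = 102.
Check: V − E + F = 53 − 153 + 102 = 2.

53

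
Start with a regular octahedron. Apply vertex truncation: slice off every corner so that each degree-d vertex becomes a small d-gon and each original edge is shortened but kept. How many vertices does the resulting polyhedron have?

The base solid has V = 6, E = 12, F = 8.
Truncation replaces each original edge-end by a new vertex, so V′ = 2E = 24.
Each original edge survives, and each old vertex of degree d contributes d new edges; summing degrees gives Σd = 2E, so E′ = E + 2E = 3E = 36.
Each original face survives and each original vertex becomes one new face: F′ = F + V = 14.

24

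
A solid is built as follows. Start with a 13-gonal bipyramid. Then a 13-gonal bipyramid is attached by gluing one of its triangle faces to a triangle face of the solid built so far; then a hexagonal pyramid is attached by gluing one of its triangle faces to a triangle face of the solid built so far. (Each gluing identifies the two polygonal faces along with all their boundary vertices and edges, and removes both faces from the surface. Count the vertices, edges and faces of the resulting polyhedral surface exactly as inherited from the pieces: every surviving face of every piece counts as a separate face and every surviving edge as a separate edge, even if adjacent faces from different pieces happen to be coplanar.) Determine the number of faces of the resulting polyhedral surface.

55

A 13-gonal bipyramid: V=15, E=39, F=26.
Attach a 13-gonal bipyramid (V=15, E=39, F=26) along a 3-gon: merge 3 vertices and 3 edges, delete both glued faces → V=27, E=75, F=50.
Attach a hexagonal pyramid (V=7, E=12, F=7) along a 3-gon: merge 3 vertices and 3 edges, delete both glued faces → V=31, E=84, F=55.
Check: V − E + F = 31 − 84 + 55 = 2.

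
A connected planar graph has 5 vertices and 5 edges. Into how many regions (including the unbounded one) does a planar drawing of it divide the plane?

Euler's formula for a connected plane graph: V − E + F = 2, so F = 2 − 5 + 5 = 2.

2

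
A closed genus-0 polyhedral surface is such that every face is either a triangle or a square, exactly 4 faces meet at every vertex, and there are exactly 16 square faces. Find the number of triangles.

Let x be the number of triangles; then F = 16 + x.
Edge–face incidences: 2E = 4·16 + 3·x = 64 + 3x.
Every vertex has degree 4, so 4V = 2E.
Euler: V − E + F = 2 ⇒ (2E)/4 − E + (16 + x) = 2.
Multiply by 8: 2·(2E) − 4·(2E) + 8·(16 + x) = 16, i.e. 128 + 8x − 2·(64 + 3x) = 16.
Collecting terms: 2x = 16, so x = 8.
Then 2E = 64 + 3·8 = 88, so E = 44, V = 2E/4 = 22, F = 16 + 8 = 24.

8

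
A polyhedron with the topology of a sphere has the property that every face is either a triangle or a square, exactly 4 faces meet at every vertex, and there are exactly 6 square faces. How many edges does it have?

Let x be the number of triangles; then F = 6 + x.
Edge–face incidences: 2E = 4·6 + 3·x = 24 + 3x.
Every vertex has degree 4, so 4V = 2E.
Euler: V − E + F = 2 ⇒ (2E)/4 − E + (6 + x) = 2.
Multiply by 8: 2·(2E) − 4·(2E) + 8·(6 + x) = 16, i.e. 48 + 8x − 2·(24 + 3x) = 16.
Collecting terms: 2x = 16, so x = 8.
Then 2E = 24 + 3·8 = 48, so E = 24, V = 2E/4 = 12, F = 6 + 8 = 14.

24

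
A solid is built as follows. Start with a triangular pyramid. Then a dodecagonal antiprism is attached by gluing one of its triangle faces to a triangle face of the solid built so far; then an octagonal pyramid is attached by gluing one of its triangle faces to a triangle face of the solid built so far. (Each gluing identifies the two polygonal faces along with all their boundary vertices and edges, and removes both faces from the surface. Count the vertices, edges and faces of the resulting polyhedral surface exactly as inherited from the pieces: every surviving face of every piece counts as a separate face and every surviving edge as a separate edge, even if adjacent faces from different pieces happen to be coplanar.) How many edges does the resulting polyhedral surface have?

A triangular pyramid: V=4, E=6, F=4.
Attach a dodecagonal antiprism (V=24, E=48, F=26) along a 3-gon: merge 3 vertices and 3 edges, delete both glued faces → V=25, E=51, F=28.
Attach an octagonal pyramid (V=9, E=16, F=9) along a 3-gon: merge 3 vertices and 3 edges, delete both glued faces → V=31, E=64, F=35.
Check: V − E + F = 31 − 64 + 35 = 2.

64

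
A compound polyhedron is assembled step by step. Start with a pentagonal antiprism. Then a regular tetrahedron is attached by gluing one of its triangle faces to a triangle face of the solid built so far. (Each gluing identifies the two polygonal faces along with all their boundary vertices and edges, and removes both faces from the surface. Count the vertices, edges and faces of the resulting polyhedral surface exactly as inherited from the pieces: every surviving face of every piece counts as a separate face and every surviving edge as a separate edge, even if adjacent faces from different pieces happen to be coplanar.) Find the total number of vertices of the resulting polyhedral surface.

11

A pentagonal antiprism: V=10, E=20, F=12.
Attach a regular tetrahedron (V=4, E=6, F=4) along a 3-gon: merge 3 vertices and 3 edges, delete both glued faces → V=11, E=23, F=14.
Check: V − E + F = 11 − 23 + 14 = 2.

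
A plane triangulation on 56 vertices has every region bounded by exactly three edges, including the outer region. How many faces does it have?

108

In a plane triangulation 3F = 2E and V − E + F = 2, so F = 2V − 4 = 2·56 − 4 = 108.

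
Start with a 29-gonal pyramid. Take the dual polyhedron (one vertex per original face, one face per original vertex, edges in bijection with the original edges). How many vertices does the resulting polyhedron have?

The base solid has V = 30, E = 58, F = 30.
The dual swaps V and F and preserves E: V′ = F = 30, E′ = E = 58, F′ = V = 30.

30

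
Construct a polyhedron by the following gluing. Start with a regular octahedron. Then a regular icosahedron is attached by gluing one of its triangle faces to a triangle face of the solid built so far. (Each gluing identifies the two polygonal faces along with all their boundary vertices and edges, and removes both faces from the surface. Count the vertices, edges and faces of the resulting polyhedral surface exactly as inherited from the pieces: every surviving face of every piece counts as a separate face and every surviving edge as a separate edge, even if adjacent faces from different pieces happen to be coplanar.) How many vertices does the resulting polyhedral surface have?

15

A regular octahedron: V=6, E=12, F=8.
Attach a regular icosahedron (V=12, E=30, F=20) along a 3-gon: merge 3 vertices and 3 edges, delete both glued faces → V=15, E=39, F=26.
Check: V − E + F = 15 − 39 + 26 = 2.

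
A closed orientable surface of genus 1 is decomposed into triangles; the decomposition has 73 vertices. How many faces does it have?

146

χ = 2 − 2·1 = 0, and every face is a triangle so 3F = 2E.
V − E + F = 0 with E = 3F/2 gives 73 − (3/2 − 1)·F = 0, so F = 146 and E = 219.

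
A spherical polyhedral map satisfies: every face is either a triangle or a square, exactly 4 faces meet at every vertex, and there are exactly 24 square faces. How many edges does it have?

60

Let x be the number of triangles; then F = 24 + x.
Edge–face incidences: 2E = 4·24 + 3·x = 96 + 3x.
Every vertex has degree 4, so 4V = 2E.
Euler: V − E + F = 2 ⇒ (2E)/4 − E + (24 + x) = 2.
Multiply by 8: 2·(2E) − 4·(2E) + 8·(24 + x) = 16, i.e. 192 + 8x − 2·(96 + 3x) = 16.
Collecting terms: 2x = 16, so x = 8.
Then 2E = 96 + 3·8 = 120, so E = 60, V = 2E/4 = 30, F = 24 + 8 = 32.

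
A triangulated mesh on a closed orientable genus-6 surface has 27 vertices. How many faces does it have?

χ = 2 − 2·6 = -10, and every face is a triangle so 3F = 2E.
V − E + F = -10 with E = 3F/2 gives 27 − (3/2 − 1)·F = -10, so F = 74 and E = 111.

74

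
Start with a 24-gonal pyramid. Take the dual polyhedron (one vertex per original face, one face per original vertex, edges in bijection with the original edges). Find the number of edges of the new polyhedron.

48

The base solid has V = 25, E = 48, F = 25.
The dual swaps V and F and preserves E: V′ = F = 25, E′ = E = 48, F′ = V = 25.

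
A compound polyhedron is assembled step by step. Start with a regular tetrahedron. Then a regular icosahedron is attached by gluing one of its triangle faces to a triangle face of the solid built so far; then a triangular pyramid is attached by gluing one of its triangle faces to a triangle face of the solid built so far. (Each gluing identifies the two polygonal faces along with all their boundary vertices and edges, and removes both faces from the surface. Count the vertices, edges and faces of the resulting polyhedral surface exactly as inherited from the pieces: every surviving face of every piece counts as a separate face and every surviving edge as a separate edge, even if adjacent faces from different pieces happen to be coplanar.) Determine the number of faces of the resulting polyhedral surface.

24

A regular tetrahedron: V=4, E=6, F=4.
Attach a regular icosahedron (V=12, E=30, F=20) along a 3-gon: merge 3 vertices and 3 edges, delete both glued faces → V=13, E=33, F=22.
Attach a triangular pyramid (V=4, E=6, F=4) along a 3-gon: merge 3 vertices and 3 edges, delete both glued faces → V=14, E=36, F=24.
Check: V − E + F = 14 − 36 + 24 = 2.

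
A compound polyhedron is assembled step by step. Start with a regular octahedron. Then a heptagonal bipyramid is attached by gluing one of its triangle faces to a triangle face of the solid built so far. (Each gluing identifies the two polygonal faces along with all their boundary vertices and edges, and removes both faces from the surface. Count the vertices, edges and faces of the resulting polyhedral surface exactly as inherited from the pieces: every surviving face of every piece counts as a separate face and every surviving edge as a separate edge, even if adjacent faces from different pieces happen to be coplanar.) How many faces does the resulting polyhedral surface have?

20

A regular octahedron: V=6, E=12, F=8.
Attach a heptagonal bipyramid (V=9, E=21, F=14) along a 3-gon: merge 3 vertices and 3 edges, delete both glued faces → V=12, E=30, F=20.
Check: V − E + F = 12 − 30 + 20 = 2.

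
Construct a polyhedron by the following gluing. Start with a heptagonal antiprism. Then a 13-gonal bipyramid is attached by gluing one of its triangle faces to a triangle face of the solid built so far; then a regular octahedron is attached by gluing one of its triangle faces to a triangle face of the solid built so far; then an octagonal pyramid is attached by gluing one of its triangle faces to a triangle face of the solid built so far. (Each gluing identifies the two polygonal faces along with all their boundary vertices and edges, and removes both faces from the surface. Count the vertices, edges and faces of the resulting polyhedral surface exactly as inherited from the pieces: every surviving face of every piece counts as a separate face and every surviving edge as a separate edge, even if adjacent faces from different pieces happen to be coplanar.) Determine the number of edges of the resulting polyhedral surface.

A heptagonal antiprism: V=14, E=28, F=16.
Attach a 13-gonal bipyramid (V=15, E=39, F=26) along a 3-gon: merge 3 vertices and 3 edges, delete both glued faces → V=26, E=64, F=40.
Attach a regular octahedron (V=6, E=12, F=8) along a 3-gon: merge 3 vertices and 3 edges, delete both glued faces → V=29, E=73, F=46.
Attach an octagonal pyramid (V=9, E=16, F=9) along a 3-gon: merge 3 vertices and 3 edges, delete both glued faces → V=35, E=86, F=53.
Check: V − E + F = 35 − 86 + 53 = 2.

86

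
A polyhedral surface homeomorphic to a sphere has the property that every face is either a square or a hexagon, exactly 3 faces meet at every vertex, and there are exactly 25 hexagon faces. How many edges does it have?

87

Let x be the number of squares; then F = 25 + x.
Edge–face incidences: 2E = 6·25 + 4·x = 150 + 4x.
Every vertex has degree 3, so 3V = 2E.
Euler: V − E + F = 2 ⇒ (2E)/3 − E + (25 + x) = 2.
Multiply by 6: 2·(2E) − 3·(2E) + 6·(25 + x) = 12, i.e. 150 + 6x − (150 + 4x) = 12.
Collecting terms: 2x = 12, so x = 6.
Then 2E = 150 + 4·6 = 174, so E = 87, V = 2E/3 = 58, F = 25 + 6 = 31.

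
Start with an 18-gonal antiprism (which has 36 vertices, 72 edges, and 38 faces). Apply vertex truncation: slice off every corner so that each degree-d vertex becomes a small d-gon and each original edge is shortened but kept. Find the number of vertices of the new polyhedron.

144

Truncation replaces each original edge-end by a new vertex, so V′ = 2E = 144.
Each original edge survives, and each old vertex of degree d contributes d new edges; summing degrees gives Σd = 2E, so E′ = E + 2E = 3E = 216.
Each original face survives and each original vertex becomes one new face: F′ = F + V = 74.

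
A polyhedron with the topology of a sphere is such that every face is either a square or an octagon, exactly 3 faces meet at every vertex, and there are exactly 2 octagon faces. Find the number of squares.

Let x be the number of squares; then F = 2 + x.
Edge–face incidences: 2E = 8·2 + 4·x = 16 + 4x.
Every vertex has degree 3, so 3V = 2E.
Euler: V − E + F = 2 ⇒ (2E)/3 − E + (2 + x) = 2.
Multiply by 6: 2·(2E) − 3·(2E) + 6·(2 + x) = 12, i.e. 12 + 6x − (16 + 4x) = 12.
Collecting terms: 2x − 4 = 12, so 2x = 16, so x = 8.
Then 2E = 16 + 4·8 = 48, so E = 24, V = 2E/3 = 16, F = 2 + 8 = 10.

8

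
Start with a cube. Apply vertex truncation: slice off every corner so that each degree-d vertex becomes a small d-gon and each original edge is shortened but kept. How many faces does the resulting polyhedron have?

The base solid has V = 8, E = 12, F = 6.
Truncation replaces each original edge-end by a new vertex, so V′ = 2E = 24.
Each original edge survives, and each old vertex of degree d contributes d new edges; summing degrees gives Σd = 2E, so E′ = E + 2E = 3E = 36.
Each original face survives and each original vertex becomes one new face: F′ = F + V = 14.

14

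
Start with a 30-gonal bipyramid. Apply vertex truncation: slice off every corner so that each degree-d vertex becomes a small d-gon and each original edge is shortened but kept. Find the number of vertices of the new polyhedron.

180

The base solid has V = 32, E = 90, F = 60.
Truncation replaces each original edge-end by a new vertex, so V′ = 2E = 180.
Each original edge survives, and each old vertex of degree d contributes d new edges; summing degrees gives Σd = 2E, so E′ = E + 2E = 3E = 270.
Each original face survives and each original vertex becomes one new face: F′ = F + V = 92.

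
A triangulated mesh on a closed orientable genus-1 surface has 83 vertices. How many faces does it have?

χ = 2 − 2·1 = 0, and every face is a triangle so 3F = 2E.
V − E + F = 0 with E = 3F/2 gives 83 − (3/2 − 1)·F = 0, so F = 166 and E = 249.

166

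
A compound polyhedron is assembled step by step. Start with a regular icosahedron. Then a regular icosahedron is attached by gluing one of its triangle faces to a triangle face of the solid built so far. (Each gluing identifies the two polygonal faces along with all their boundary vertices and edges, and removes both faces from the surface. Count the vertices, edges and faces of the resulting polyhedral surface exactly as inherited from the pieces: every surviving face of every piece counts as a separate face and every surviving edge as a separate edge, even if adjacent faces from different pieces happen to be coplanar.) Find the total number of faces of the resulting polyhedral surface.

A regular icosahedron: V=12, E=30, F=20.
Attach a regular icosahedron (V=12, E=30, F=20) along a 3-gon: merge 3 vertices and 3 edges, delete both glued faces → V=21, E=57, F=38.
Check: V − E + F = 21 − 57 + 38 = 2.

38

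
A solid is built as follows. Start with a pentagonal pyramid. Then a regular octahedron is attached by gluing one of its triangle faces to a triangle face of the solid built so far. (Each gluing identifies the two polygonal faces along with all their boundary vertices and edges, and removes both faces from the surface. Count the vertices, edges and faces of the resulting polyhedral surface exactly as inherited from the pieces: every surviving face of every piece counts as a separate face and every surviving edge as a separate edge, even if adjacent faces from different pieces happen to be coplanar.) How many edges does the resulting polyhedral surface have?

A pentagonal pyramid: V=6, E=10, F=6.
Attach a regular octahedron (V=6, E=12, F=8) along a 3-gon: merge 3 vertices and 3 edges, delete both glued faces → V=9, E=19, F=12.
Check: V − E + F = 9 − 19 + 12 = 2.

19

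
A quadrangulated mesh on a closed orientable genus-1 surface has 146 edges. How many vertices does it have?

χ = 2 − 2·1 = 0, and every face is a square so 4F = 2E.
F = 2E/4 = 73. Then V = 0 + E − F = 0 + 146 − 73 = 73.

73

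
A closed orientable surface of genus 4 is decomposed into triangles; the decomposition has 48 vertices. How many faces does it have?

108

χ = 2 − 2·4 = -6, and every face is a triangle so 3F = 2E.
V − E + F = -6 with E = 3F/2 gives 48 − (3/2 − 1)·F = -6, so F = 108 and E = 162.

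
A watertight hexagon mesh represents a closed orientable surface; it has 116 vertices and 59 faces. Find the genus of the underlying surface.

Every face is a hexagon, so 2E = 6·59 = 354, giving E = 177.
χ = V − E + F = 116 − 177 + 59 = -2.
For a closed orientable surface χ = 2 − 2g, so g = (2 − (-2))/2 = 2.

2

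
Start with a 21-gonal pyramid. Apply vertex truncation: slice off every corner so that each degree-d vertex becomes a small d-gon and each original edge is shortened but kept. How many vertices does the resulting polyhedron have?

84

The base solid has V = 22, E = 42, F = 22.
Truncation replaces each original edge-end by a new vertex, so V′ = 2E = 84.
Each original edge survives, and each old vertex of degree d contributes d new edges; summing degrees gives Σd = 2E, so E′ = E + 2E = 3E = 126.
Each original face survives and each original vertex becomes one new face: F′ = F + V = 44.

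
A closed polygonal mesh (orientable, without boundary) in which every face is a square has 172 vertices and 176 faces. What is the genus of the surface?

3

Every face is a square, so 2E = 4·176 = 704, giving E = 352.
χ = V − E + F = 172 − 352 + 176 = -4.
For a closed orientable surface χ = 2 − 2g, so g = (2 − (-4))/2 = 3.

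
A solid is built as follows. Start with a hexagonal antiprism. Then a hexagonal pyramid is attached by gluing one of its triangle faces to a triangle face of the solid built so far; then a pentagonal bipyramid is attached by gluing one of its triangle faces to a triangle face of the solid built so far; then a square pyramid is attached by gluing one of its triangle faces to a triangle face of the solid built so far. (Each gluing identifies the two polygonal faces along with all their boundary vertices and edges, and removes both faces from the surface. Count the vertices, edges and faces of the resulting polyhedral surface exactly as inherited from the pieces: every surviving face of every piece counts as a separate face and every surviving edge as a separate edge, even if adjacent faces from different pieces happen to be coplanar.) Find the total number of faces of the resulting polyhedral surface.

30

A hexagonal antiprism: V=12, E=24, F=14.
Attach a hexagonal pyramid (V=7, E=12, F=7) along a 3-gon: merge 3 vertices and 3 edges, delete both glued faces → V=16, E=33, F=19.
Attach a pentagonal bipyramid (V=7, E=15, F=10) along a 3-gon: merge 3 vertices and 3 edges, delete both glued faces → V=20, E=45, F=27.
Attach a square pyramid (V=5, E=8, F=5) along a 3-gon: merge 3 vertices and 3 edges, delete both glued faces → V=22, E=50, F=30.
Check: V − E + F = 22 − 50 + 30 = 2.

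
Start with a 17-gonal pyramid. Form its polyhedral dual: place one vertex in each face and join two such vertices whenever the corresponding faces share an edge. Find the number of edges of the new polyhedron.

The base solid has V = 18, E = 34, F = 18.
The dual swaps V and F and preserves E: V′ = F = 18, E′ = E = 34, F′ = V = 18.

34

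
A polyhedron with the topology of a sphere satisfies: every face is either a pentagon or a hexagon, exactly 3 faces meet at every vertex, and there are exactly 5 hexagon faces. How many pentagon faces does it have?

12

Let x be the number of pentagons; then F = 5 + x.
Edge–face incidences: 2E = 6·5 + 5·x = 30 + 5x.
Every vertex has degree 3, so 3V = 2E.
Euler: V − E + F = 2 ⇒ (2E)/3 − E + (5 + x) = 2.
Multiply by 6: 2·(2E) − 3·(2E) + 6·(5 + x) = 12, i.e. 30 + 6x − (30 + 5x) = 12.
Collecting terms: x = 12.
Then 2E = 30 + 5·12 = 90, so E = 45, V = 2E/3 = 30, F = 5 + 12 = 17.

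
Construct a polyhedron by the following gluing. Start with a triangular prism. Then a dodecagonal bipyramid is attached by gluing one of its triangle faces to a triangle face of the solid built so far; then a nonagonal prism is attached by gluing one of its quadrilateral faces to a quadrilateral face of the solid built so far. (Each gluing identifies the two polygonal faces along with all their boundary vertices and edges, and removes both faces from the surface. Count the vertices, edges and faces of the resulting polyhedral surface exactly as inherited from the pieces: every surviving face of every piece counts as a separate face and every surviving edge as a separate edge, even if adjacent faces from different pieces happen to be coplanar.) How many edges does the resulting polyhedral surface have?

65

A triangular prism: V=6, E=9, F=5.
Attach a dodecagonal bipyramid (V=14, E=36, F=24) along a 3-gon: merge 3 vertices and 3 edges, delete both glued faces → V=17, E=42, F=27.
Attach a nonagonal prism (V=18, E=27, F=11) along a 4-gon: merge 4 vertices and 4 edges, delete both glued faces → V=31, E=65, F=36.
Check: V − E + F = 31 − 65 + 36 = 2.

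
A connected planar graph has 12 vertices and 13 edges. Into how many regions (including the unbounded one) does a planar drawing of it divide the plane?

Euler's formula for a connected plane graph: V − E + F = 2, so F = 2 − 12 + 13 = 3.

3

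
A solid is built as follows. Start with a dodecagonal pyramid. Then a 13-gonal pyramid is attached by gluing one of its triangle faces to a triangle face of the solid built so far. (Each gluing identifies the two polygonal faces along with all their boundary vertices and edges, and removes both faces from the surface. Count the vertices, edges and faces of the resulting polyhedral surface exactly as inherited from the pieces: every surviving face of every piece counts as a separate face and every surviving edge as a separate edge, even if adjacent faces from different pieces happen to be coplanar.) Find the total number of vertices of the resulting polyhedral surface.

24

A dodecagonal pyramid: V=13, E=24, F=13.
Attach a 13-gonal pyramid (V=14, E=26, F=14) along a 3-gon: merge 3 vertices and 3 edges, delete both glued faces → V=24, E=47, F=25.
Check: V − E + F = 24 − 47 + 25 = 2.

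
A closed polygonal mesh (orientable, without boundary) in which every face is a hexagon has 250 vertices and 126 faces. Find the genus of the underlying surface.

2

Every face is a hexagon, so 2E = 6·126 = 756, giving E = 378.
χ = V − E + F = 250 − 378 + 126 = -2.
For a closed orientable surface χ = 2 − 2g, so g = (2 − (-2))/2 = 2.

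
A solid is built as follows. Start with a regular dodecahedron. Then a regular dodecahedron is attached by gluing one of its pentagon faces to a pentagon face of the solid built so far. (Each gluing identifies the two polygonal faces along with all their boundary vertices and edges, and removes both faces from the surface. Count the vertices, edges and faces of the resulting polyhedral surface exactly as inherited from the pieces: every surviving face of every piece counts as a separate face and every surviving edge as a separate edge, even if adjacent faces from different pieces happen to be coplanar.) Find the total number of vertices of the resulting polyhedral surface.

A regular dodecahedron: V=20, E=30, F=12.
Attach a regular dodecahedron (V=20, E=30, F=12) along a 5-gon: merge 5 vertices and 5 edges, delete both glued faces → V=35, E=55, F=22.
Check: V − E + F = 35 − 55 + 22 = 2.

35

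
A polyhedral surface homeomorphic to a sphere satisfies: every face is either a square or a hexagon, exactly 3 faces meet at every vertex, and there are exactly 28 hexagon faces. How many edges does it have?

96

Let x be the number of squares; then F = 28 + x.
Edge–face incidences: 2E = 6·28 + 4·x = 168 + 4x.
Every vertex has degree 3, so 3V = 2E.
Euler: V − E + F = 2 ⇒ (2E)/3 − E + (28 + x) = 2.
Multiply by 6: 2·(2E) − 3·(2E) + 6·(28 + x) = 12, i.e. 168 + 6x − (168 + 4x) = 12.
Collecting terms: 2x = 12, so x = 6.
Then 2E = 168 + 4·6 = 192, so E = 96, V = 2E/3 = 64, F = 28 + 6 = 34.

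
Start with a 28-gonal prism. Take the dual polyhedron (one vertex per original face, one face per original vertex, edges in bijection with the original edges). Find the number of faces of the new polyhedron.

56

The base solid has V = 56, E = 84, F = 30.
The dual swaps V and F and preserves E: V′ = F = 30, E′ = E = 84, F′ = V = 56.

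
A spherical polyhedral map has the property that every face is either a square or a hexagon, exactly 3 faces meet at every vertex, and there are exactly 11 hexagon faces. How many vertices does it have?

30

Let x be the number of squares; then F = 11 + x.
Edge–face incidences: 2E = 6·11 + 4·x = 66 + 4x.
Every vertex has degree 3, so 3V = 2E.
Euler: V − E + F = 2 ⇒ (2E)/3 − E + (11 + x) = 2.
Multiply by 6: 2·(2E) − 3·(2E) + 6·(11 + x) = 12, i.e. 66 + 6x − (66 + 4x) = 12.
Collecting terms: 2x = 12, so x = 6.
Then 2E = 66 + 4·6 = 90, so E = 45, V = 2E/3 = 30, F = 11 + 6 = 17.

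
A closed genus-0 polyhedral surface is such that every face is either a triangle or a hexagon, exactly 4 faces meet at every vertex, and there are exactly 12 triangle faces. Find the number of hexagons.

Let x be the number of hexagons; then F = 12 + x.
Edge–face incidences: 2E = 3·12 + 6·x = 36 + 6x.
Every vertex has degree 4, so 4V = 2E.
Euler: V − E + F = 2 ⇒ (2E)/4 − E + (12 + x) = 2.
Multiply by 8: 2·(2E) − 4·(2E) + 8·(12 + x) = 16, i.e. 96 + 8x − 2·(36 + 6x) = 16.
Collecting terms: −4x + 24 = 16, so −4x = −8, so x = 2.
Then 2E = 36 + 6·2 = 48, so E = 24, V = 2E/4 = 12, F = 12 + 2 = 14.

2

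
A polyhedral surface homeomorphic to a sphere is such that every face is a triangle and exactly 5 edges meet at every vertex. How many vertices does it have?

12

Each face has 3 edges and each edge borders two faces, so 2E = 3F.
Each vertex has degree 5, so 5V = 2E and hence V = 3F/5.
Euler: V − E + F = 2 ⇒ (3F/5) − (3F/2) + F = 2.
Multiply by 10: (6 − 15 + 10)F = 20, i.e. 1F = 20.
So F = 20, E = 3·20/2 = 30, V = 3·20/5 = 12.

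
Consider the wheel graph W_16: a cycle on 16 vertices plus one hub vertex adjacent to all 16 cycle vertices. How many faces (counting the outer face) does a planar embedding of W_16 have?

W_16 has V = 16 + 1 = 17 vertices and E = 2·16 = 32 edges.
By Euler's formula F = 2 − V + E = 2 − 17 + 32 = 17.

17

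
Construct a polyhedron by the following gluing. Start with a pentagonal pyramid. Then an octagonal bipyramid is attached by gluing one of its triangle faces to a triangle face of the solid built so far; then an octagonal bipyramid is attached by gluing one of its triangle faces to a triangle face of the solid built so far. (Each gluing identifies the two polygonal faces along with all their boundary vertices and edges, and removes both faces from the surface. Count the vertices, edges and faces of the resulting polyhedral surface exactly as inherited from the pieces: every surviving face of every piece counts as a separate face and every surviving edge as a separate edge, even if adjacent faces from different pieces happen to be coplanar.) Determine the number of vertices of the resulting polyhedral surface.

A pentagonal pyramid: V=6, E=10, F=6.
Attach an octagonal bipyramid (V=10, E=24, F=16) along a 3-gon: merge 3 vertices and 3 edges, delete both glued faces → V=13, E=31, F=20.
Attach an octagonal bipyramid (V=10, E=24, F=16) along a 3-gon: merge 3 vertices and 3 edges, delete both glued faces → V=20, E=52, F=34.
Check: V − E + F = 20 − 52 + 34 = 2.

20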